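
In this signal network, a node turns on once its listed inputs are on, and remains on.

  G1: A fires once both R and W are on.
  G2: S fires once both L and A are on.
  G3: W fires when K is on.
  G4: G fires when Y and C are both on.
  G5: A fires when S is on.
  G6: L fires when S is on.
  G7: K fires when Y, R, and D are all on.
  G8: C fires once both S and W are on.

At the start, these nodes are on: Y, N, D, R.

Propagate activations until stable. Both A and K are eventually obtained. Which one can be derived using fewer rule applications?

K

K: Y, R, and D are on, so K fires (G7). [1 rule application]
A: Y, R, and D are on, so K fires (G7). G3: K on → W on. R and W are on, so A fires (G1). [3 rule applications]
K needs fewer.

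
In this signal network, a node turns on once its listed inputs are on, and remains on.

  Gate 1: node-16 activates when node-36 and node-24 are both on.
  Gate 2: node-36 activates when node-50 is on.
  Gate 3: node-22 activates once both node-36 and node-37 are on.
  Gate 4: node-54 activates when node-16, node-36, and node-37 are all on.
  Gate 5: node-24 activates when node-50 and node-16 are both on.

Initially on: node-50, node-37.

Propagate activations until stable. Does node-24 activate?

node-24 would need node-50 and node-16 (Gate 5), but node-16 never turns on.

No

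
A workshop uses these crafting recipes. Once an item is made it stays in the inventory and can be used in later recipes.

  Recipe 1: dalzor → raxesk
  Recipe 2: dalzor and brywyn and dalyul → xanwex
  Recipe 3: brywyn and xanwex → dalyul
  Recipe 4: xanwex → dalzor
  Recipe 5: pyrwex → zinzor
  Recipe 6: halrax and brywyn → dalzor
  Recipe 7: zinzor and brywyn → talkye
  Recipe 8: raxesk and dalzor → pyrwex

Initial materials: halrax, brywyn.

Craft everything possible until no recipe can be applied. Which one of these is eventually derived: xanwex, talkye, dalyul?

halrax and brywyn → dalzor (Recipe 6).
Using Recipe 1, dalzor makes raxesk.
Using Recipe 8, raxesk and dalzor make pyrwex.
Using Recipe 5, pyrwex makes zinzor.
zinzor and brywyn → talkye (Recipe 7).
dalyul would need brywyn and xanwex (Recipe 3), but xanwex is never obtained. xanwex would need dalzor, brywyn, and dalyul (Recipe 2), but dalyul is never obtained.

talkye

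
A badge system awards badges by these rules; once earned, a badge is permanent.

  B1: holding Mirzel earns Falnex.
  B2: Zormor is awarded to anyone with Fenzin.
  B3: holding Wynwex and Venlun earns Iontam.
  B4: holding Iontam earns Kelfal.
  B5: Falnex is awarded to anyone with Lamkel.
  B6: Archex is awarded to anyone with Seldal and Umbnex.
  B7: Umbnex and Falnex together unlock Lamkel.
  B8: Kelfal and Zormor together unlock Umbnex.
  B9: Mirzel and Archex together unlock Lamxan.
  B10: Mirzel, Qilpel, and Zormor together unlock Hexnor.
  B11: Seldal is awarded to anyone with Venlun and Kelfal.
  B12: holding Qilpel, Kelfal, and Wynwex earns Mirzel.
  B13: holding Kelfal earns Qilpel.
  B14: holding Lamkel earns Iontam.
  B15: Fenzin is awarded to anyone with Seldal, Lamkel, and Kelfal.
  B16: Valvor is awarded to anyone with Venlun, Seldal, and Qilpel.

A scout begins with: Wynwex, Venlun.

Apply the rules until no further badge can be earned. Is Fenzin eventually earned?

Fenzin would need Seldal, Lamkel, and Kelfal (B15), but Lamkel is never earned.

No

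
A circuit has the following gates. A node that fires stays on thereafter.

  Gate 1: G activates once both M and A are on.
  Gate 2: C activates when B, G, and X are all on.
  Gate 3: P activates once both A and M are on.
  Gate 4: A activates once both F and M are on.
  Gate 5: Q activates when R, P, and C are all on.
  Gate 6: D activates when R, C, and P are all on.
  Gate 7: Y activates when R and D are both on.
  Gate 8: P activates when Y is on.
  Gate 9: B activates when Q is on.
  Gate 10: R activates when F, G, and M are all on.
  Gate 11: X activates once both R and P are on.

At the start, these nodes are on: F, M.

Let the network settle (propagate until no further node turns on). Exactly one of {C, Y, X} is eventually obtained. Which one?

F and M are on, so A activates (Gate 4).
A and M are on, so P activates (Gate 3).
M and A are on, so G activates (Gate 1).
F, G, and M are on, so R activates (Gate 10).
Gate 11: R and P on → X on.
C would need B, G, and X (Gate 2), but B never turns on. Y would need R and D (Gate 7), but D never turns on.

X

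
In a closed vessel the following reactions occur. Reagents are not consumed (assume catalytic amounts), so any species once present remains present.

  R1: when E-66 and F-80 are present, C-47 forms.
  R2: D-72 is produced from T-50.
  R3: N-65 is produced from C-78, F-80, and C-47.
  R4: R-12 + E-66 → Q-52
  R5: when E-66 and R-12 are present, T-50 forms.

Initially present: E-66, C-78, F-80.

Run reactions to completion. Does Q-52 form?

No

Q-52 would need R-12 and E-66 (R4), but R-12 never forms.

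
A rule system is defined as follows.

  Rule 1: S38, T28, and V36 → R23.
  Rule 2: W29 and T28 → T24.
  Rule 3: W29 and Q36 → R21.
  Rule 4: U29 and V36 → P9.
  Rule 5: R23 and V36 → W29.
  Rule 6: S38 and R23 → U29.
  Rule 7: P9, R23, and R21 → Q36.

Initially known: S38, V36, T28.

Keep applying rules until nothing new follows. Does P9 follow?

Yes

From S38, T28, and V36, Rule 1 gives R23.
From S38 and R23, Rule 6 gives U29.
U29 and V36 hold, so P9 follows (Rule 4).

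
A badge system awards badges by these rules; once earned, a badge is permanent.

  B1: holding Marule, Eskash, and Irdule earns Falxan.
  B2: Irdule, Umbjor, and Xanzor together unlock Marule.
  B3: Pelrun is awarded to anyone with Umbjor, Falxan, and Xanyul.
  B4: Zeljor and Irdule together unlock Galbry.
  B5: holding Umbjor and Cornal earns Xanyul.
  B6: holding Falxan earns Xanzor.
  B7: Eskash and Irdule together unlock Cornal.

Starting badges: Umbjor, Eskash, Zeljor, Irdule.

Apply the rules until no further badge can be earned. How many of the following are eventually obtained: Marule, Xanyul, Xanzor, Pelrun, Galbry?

2

With Eskash and Irdule, Cornal is earned (B7).
With Zeljor and Irdule, Galbry is earned (B4).
With Umbjor and Cornal, Xanyul is earned (B5).
Marule would need Irdule, Umbjor, and Xanzor (B2), but Xanzor is never earned.
Xanyul: reached.
Xanzor would need Falxan (B6), but Falxan is never earned.
Pelrun would need Umbjor, Falxan, and Xanyul (B3), but Falxan is never earned.
Galbry: reached.
Reached: Xanyul and Galbry — 2 of the 5.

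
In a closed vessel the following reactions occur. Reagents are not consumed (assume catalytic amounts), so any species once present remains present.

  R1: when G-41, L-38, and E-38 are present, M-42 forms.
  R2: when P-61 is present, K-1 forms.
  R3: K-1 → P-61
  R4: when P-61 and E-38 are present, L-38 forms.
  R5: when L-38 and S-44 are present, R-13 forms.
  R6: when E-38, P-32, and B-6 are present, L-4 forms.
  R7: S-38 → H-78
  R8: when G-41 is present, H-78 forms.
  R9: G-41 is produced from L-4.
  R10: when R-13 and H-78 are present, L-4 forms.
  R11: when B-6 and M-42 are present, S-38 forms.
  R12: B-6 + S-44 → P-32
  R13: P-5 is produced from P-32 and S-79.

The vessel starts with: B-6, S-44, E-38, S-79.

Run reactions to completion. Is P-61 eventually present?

No

P-61 would need K-1 (R3), but K-1 never forms.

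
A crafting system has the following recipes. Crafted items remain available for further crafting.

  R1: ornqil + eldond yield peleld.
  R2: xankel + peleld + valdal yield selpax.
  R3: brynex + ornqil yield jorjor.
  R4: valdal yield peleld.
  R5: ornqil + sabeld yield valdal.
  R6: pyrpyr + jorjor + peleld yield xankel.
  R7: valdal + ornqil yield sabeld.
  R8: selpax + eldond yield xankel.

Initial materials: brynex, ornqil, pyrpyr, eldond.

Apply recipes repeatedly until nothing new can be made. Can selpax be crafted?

selpax would need xankel, peleld, and valdal (R2), but valdal is never obtained.

No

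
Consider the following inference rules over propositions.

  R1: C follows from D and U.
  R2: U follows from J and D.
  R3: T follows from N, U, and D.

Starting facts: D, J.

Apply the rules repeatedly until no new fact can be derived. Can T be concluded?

T would need N, U, and D (R3), but N is never established.

No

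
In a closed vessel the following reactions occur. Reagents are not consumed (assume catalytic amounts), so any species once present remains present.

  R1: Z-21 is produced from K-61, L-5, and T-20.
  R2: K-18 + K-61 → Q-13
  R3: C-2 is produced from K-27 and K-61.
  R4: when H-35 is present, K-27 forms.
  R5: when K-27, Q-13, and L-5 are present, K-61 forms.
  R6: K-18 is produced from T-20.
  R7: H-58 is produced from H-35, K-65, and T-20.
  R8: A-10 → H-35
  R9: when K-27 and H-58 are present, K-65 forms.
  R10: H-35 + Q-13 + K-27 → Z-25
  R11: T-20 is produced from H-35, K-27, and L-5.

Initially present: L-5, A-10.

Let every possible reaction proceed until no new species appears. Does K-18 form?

A-10 present → H-35 forms (R8).
H-35 present → K-27 forms (R4).
H-35, K-27, and L-5 present → T-20 forms (R11).
T-20 present → K-18 forms (R6).

Yes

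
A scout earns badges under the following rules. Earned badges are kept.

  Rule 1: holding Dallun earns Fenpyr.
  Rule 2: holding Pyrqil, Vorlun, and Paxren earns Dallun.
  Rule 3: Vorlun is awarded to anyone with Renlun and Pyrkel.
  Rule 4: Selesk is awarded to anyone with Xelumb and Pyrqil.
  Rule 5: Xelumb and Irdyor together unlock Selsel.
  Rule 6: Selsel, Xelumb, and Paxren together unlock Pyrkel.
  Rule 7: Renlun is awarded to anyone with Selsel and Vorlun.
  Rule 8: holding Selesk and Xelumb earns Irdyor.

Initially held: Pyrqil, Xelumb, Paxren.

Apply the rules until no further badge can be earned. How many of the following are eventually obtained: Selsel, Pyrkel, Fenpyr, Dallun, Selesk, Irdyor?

With Xelumb and Pyrqil, Selesk is earned (Rule 4).
With Selesk and Xelumb, Irdyor is earned (Rule 8).
With Xelumb and Irdyor, Selsel is earned (Rule 5).
With Selsel, Xelumb, and Paxren, Pyrkel is earned (Rule 6).
Selsel: reached.
Pyrkel: reached.
Fenpyr would need Dallun (Rule 1), but Dallun is never earned.
Dallun would need Pyrqil, Vorlun, and Paxren (Rule 2), but Vorlun is never earned.
Selesk: reached.
Irdyor: reached.
Reached: Selsel, Pyrkel, Selesk, and Irdyor — 4 of the 6.

4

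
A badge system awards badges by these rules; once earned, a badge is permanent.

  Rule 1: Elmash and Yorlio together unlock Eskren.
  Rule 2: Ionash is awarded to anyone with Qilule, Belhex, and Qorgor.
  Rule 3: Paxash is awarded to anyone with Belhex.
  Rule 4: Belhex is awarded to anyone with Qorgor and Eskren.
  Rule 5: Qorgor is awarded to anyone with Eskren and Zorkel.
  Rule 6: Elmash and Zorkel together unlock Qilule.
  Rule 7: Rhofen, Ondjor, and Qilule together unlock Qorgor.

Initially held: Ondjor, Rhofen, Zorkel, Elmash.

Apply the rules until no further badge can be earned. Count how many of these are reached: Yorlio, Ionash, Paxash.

0

No rule produces Yorlio, and it is not given.
Ionash would need Qilule, Belhex, and Qorgor (Rule 2), but Belhex is never earned.
Paxash would need Belhex (Rule 3), but Belhex is never earned.
None of the 3 are reached.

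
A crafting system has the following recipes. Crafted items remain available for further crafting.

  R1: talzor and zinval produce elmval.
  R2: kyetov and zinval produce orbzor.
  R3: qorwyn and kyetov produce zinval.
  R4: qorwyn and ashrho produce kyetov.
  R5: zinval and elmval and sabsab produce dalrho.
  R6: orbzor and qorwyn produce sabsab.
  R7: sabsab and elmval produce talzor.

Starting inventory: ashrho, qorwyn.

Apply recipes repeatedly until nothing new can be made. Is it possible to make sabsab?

Yes

qorwyn and ashrho → kyetov (R4).
qorwyn and kyetov → zinval (R3).
Using R2, kyetov and zinval make orbzor.
orbzor and qorwyn → sabsab (R6).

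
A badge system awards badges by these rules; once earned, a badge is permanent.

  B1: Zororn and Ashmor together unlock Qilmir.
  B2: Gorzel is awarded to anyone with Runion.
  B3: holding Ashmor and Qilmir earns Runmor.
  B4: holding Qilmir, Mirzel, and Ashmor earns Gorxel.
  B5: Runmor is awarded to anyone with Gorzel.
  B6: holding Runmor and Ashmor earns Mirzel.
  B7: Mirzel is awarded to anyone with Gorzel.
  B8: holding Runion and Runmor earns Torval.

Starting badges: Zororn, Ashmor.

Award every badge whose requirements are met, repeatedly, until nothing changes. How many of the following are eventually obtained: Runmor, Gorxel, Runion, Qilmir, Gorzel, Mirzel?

With Zororn and Ashmor, Qilmir is earned (B1).
With Ashmor and Qilmir, Runmor is earned (B3).
With Runmor and Ashmor, Mirzel is earned (B6).
With Qilmir, Mirzel, and Ashmor, Gorxel is earned (B4).
Runmor: reached.
Gorxel: reached.
No rule produces Runion, and it is not given.
Qilmir: reached.
Gorzel would need Runion (B2), but Runion is never earned.
Mirzel: reached.
Reached: Runmor, Gorxel, Qilmir, and Mirzel — 4 of the 6.

4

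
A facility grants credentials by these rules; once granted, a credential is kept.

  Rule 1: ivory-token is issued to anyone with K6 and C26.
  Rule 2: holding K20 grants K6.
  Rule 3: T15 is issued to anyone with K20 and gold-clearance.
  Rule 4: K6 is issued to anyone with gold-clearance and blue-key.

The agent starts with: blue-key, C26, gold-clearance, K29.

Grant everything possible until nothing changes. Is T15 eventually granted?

No

T15 would need K20 and gold-clearance (Rule 3), but K20 is never granted.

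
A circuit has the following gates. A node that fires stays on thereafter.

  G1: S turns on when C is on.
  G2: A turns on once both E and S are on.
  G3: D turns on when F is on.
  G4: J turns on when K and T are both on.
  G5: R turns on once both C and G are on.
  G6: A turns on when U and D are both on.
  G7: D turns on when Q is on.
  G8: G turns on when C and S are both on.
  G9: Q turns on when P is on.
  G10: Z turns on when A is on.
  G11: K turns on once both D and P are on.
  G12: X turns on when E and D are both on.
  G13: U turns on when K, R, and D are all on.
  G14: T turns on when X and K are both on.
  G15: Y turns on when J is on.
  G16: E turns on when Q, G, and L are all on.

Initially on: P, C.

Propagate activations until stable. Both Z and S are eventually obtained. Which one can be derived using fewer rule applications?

S

S: C is on, so S turns on (G1). [1 rule application]
Z: C is on, so S turns on (G1). G9: P on → Q on. G7: Q on → D on. G8: C and S on → G on. D and P are on, so K turns on (G11). C and G are on, so R turns on (G5). G13: K, R, and D on → U on. U and D are on, so A turns on (G6). G10: A on → Z on. [9 rule applications]
S needs fewer.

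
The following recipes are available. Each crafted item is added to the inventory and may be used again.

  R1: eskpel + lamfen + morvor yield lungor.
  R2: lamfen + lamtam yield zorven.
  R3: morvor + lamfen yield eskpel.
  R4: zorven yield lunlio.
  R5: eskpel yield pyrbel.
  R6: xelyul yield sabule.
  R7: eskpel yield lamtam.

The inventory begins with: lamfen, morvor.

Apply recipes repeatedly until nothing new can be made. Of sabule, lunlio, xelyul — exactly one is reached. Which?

lunlio

Using R3, morvor and lamfen make eskpel.
eskpel → lamtam (R7).
Using R2, lamfen and lamtam make zorven.
Using R4, zorven makes lunlio.
sabule would need xelyul (R6), but xelyul is never obtained. No rule produces xelyul, and it is not given.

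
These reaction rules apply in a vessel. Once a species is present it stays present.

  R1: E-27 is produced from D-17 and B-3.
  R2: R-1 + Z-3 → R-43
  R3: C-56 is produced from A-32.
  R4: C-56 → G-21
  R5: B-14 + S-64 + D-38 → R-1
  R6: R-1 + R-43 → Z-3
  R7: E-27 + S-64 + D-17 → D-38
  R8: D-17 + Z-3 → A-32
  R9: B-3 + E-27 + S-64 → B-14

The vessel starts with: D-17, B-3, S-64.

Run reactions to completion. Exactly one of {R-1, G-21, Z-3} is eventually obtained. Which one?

D-17 and B-3 present → E-27 forms (R1).
E-27, S-64, and D-17 present → D-38 forms (R7).
B-3, E-27, and S-64 present → B-14 forms (R9).
B-14, S-64, and D-38 present → R-1 forms (R5).
Z-3 would need R-1 and R-43 (R6), but R-43 never forms. G-21 would need C-56 (R4), but C-56 never forms.

R-1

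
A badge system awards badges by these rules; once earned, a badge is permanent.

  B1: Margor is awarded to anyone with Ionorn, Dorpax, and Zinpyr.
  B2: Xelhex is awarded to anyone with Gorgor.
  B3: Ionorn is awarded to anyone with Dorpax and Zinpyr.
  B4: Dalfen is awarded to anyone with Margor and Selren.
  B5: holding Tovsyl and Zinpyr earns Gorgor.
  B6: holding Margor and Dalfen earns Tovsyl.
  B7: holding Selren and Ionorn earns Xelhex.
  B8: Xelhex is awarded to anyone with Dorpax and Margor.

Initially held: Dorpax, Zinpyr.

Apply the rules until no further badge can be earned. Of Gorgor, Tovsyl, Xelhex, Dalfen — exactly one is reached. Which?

With Dorpax and Zinpyr, Ionorn is earned (B3).
With Ionorn, Dorpax, and Zinpyr, Margor is earned (B1).
With Dorpax and Margor, Xelhex is earned (B8).
Tovsyl would need Margor and Dalfen (B6), but Dalfen is never earned. Gorgor would need Tovsyl and Zinpyr (B5), but Tovsyl is never earned. Dalfen would need Margor and Selren (B4), but Selren is never earned.

Xelhex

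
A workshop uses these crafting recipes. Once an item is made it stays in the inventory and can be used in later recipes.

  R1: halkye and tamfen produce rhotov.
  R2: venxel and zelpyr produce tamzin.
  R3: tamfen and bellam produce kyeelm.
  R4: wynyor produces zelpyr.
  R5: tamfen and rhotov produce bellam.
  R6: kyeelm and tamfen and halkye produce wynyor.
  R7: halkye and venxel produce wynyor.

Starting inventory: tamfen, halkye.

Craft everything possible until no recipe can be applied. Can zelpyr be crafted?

Yes

halkye and tamfen → rhotov (R1).
tamfen and rhotov → bellam (R5).
Using R3, tamfen and bellam make kyeelm.
Using R6, kyeelm, tamfen, and halkye make wynyor.
Using R4, wynyor makes zelpyr.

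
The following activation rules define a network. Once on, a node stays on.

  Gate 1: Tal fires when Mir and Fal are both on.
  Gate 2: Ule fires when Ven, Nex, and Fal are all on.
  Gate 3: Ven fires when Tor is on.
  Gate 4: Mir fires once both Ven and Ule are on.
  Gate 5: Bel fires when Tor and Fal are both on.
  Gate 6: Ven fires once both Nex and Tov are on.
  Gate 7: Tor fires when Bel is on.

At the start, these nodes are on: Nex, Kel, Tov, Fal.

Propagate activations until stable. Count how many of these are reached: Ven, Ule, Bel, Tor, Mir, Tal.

4

Nex and Tov are on, so Ven fires (Gate 6).
Gate 2: Ven, Nex, and Fal on → Ule on.
Ven and Ule are on, so Mir fires (Gate 4).
Mir and Fal are on, so Tal fires (Gate 1).
Ven: reached.
Ule: reached.
Bel would need Tor and Fal (Gate 5), but Tor never turns on.
Tor would need Bel (Gate 7), but Bel never turns on.
Mir: reached.
Tal: reached.
Reached: Ven, Ule, Mir, and Tal — 4 of the 6.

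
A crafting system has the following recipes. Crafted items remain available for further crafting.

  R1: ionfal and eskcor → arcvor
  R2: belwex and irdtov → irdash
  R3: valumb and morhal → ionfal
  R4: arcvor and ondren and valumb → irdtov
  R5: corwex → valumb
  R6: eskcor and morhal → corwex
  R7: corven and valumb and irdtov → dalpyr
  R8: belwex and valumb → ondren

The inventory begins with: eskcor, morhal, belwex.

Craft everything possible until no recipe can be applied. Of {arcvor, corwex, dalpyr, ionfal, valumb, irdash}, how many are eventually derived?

Using R6, eskcor and morhal make corwex.
corwex → valumb (R5).
Using R8, belwex and valumb make ondren.
Using R3, valumb and morhal make ionfal.
ionfal and eskcor → arcvor (R1).
arcvor and ondren and valumb → irdtov (R4).
belwex and irdtov → irdash (R2).
arcvor: reached.
corwex: reached.
dalpyr would need corven, valumb, and irdtov (R7), but corven is never obtained.
ionfal: reached.
valumb: reached.
irdash: reached.
Reached: arcvor, corwex, ionfal, valumb, and irdash — 5 of the 6.

5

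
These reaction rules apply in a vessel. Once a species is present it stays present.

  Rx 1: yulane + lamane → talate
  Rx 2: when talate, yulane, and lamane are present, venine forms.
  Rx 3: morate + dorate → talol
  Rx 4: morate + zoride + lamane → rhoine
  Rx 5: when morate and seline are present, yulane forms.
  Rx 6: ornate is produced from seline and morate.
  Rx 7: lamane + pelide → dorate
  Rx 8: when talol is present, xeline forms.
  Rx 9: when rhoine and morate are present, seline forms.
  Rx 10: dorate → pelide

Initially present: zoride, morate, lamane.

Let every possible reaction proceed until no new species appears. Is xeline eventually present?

xeline would need talol (Rx 8), but talol never forms.

No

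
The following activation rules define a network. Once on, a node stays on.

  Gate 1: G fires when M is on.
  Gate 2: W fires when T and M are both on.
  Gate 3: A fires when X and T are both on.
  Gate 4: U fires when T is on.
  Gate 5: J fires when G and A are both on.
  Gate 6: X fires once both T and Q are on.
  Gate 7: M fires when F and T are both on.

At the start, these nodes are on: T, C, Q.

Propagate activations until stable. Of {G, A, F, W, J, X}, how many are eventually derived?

2

T and Q are on, so X fires (Gate 6).
Gate 3: X and T on → A on.
G would need M (Gate 1), but M never turns on.
A: reached.
No rule produces F, and it is not given.
W would need T and M (Gate 2), but M never turns on.
J would need G and A (Gate 5), but G never turns on.
X: reached.
Reached: A and X — 2 of the 6.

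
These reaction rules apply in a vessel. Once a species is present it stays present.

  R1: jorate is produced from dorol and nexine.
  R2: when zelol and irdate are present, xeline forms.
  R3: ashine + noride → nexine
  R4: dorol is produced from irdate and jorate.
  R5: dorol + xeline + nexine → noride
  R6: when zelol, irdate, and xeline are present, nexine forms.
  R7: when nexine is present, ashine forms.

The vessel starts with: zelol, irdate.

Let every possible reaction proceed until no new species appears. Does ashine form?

zelol and irdate present → xeline forms (R2).
zelol, irdate, and xeline present → nexine forms (R6).
nexine present → ashine forms (R7).

Yes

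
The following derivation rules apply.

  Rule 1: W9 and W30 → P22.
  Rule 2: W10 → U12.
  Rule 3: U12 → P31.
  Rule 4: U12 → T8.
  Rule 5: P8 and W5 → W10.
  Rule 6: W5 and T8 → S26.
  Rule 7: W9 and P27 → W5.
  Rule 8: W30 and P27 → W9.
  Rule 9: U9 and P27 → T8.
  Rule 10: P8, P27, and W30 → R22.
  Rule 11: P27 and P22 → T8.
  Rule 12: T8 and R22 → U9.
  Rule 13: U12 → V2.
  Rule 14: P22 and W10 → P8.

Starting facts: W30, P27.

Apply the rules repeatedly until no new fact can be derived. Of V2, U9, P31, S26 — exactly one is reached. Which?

From W30 and P27, Rule 8 gives W9.
W9 and W30 hold, so P22 follows (Rule 1).
W9 and P27 hold, so W5 follows (Rule 7).
From P27 and P22, Rule 11 gives T8.
From W5 and T8, Rule 6 gives S26.
P31 would need U12 (Rule 3), but U12 is never established. U9 would need T8 and R22 (Rule 12), but R22 is never established. V2 would need U12 (Rule 13), but U12 is never established.

S26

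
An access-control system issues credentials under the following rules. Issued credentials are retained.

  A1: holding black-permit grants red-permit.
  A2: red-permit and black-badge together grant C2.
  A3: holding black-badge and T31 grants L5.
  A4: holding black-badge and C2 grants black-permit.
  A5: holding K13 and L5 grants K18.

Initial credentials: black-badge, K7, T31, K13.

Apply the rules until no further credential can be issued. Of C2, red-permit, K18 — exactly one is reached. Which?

Holding black-badge and T31 grants L5 (A3).
Holding K13 and L5 grants K18 (A5).
red-permit would need black-permit (A1), but black-permit is never granted. C2 would need red-permit and black-badge (A2), but red-permit is never granted.

K18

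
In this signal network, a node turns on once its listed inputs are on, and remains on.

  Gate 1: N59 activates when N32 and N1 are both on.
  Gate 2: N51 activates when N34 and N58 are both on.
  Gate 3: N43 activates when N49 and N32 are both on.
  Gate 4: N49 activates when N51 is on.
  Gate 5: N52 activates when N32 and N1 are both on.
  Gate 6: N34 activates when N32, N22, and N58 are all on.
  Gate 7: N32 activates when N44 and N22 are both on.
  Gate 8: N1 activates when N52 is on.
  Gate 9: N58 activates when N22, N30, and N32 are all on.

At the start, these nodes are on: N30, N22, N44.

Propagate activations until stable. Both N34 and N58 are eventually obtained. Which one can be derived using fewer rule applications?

N58: Gate 7: N44 and N22 on → N32 on. Gate 9: N22, N30, and N32 on → N58 on. [2 rule applications]
N34: N44 and N22 are on, so N32 activates (Gate 7). N22, N30, and N32 are on, so N58 activates (Gate 9). Gate 6: N32, N22, and N58 on → N34 on. [3 rule applications]
N58 needs fewer.

N58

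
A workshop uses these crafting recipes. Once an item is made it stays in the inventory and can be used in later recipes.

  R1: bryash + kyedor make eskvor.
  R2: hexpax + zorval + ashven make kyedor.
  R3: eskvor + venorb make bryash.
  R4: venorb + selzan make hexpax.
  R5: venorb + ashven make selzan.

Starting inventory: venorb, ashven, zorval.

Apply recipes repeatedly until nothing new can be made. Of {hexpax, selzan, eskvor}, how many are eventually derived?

2

Using R5, venorb and ashven make selzan.
Using R4, venorb and selzan make hexpax.
hexpax: reached.
selzan: reached.
eskvor would need bryash and kyedor (R1), but bryash is never obtained.
Reached: hexpax and selzan — 2 of the 3.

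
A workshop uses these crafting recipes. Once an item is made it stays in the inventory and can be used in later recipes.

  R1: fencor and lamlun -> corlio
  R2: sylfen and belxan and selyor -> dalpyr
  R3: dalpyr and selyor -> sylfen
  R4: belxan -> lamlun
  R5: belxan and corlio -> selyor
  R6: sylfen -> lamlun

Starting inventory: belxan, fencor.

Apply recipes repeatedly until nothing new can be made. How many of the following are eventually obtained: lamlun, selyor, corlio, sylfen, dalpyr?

Using R4, belxan makes lamlun.
Using R1, fencor and lamlun make corlio.
belxan and corlio -> selyor (R5).
lamlun: reached.
selyor: reached.
corlio: reached.
sylfen would need dalpyr and selyor (R3), but dalpyr is never obtained.
dalpyr would need sylfen, belxan, and selyor (R2), but sylfen is never obtained.
Reached: lamlun, selyor, and corlio — 3 of the 5.

3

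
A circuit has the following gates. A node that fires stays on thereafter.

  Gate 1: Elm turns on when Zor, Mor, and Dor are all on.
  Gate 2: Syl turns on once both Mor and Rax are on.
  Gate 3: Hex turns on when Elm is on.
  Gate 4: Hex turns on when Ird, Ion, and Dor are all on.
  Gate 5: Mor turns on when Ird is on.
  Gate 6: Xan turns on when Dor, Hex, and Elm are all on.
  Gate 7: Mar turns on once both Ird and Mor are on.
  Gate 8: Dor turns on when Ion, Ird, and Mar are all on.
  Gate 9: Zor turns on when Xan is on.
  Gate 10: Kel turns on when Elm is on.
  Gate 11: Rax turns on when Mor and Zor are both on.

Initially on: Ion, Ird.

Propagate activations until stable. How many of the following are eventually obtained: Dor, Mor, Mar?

3

Gate 5: Ird on → Mor on.
Gate 7: Ird and Mor on → Mar on.
Ion, Ird, and Mar are on, so Dor turns on (Gate 8).
Dor: reached.
Mor: reached.
Mar: reached.
All 3 are reached.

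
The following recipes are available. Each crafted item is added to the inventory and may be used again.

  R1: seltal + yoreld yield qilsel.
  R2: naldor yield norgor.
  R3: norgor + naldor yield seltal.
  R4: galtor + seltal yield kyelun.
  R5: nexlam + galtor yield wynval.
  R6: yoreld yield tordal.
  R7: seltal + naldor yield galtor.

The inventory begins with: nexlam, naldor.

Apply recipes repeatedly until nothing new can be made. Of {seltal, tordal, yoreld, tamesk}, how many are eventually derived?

1

naldor → norgor (R2).
norgor + naldor → seltal (R3).
seltal: reached.
tordal would need yoreld (R6), but yoreld is never obtained.
No rule produces yoreld, and it is not given.
No rule produces tamesk, and it is not given.
Reached: seltal — 1 of the 4.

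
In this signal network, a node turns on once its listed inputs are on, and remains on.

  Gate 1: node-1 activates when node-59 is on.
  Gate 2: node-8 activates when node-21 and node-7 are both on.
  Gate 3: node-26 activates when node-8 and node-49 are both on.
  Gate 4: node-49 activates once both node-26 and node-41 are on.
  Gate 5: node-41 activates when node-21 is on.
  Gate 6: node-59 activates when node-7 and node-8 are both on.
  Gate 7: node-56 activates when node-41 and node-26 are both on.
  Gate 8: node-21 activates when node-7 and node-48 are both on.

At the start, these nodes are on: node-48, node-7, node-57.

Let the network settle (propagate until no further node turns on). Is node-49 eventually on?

No

node-49 would need node-26 and node-41 (Gate 4), but node-26 never turns on.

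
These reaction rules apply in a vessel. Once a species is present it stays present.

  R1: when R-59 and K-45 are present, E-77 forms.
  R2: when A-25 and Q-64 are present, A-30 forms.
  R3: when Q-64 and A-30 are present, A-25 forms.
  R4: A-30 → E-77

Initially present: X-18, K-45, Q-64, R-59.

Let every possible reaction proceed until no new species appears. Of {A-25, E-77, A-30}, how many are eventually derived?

1

R-59 and K-45 present → E-77 forms (R1).
A-25 would need Q-64 and A-30 (R3), but A-30 never forms.
E-77: reached.
A-30 would need A-25 and Q-64 (R2), but A-25 never forms.
Reached: E-77 — 1 of the 3.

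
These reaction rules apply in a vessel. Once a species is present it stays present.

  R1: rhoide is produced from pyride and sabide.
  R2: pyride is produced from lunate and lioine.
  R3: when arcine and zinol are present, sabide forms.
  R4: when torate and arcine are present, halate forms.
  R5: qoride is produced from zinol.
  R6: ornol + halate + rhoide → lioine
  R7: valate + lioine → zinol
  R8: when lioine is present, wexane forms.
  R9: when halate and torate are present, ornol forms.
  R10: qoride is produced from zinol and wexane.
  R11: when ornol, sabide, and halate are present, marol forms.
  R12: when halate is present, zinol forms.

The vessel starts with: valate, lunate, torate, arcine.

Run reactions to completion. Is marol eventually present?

torate and arcine present → halate forms (R4).
halate and torate present → ornol forms (R9).
halate present → zinol forms (R12).
arcine and zinol present → sabide forms (R3).
ornol, sabide, and halate present → marol forms (R11).

Yes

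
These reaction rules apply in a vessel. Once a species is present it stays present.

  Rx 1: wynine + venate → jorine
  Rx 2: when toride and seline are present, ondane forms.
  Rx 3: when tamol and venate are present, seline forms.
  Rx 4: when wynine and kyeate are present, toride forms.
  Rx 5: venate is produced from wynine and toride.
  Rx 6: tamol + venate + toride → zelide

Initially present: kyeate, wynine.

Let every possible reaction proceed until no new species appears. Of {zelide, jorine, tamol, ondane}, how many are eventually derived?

wynine and kyeate present → toride forms (Rx 4).
wynine and toride present → venate forms (Rx 5).
wynine and venate present → jorine forms (Rx 1).
zelide would need tamol, venate, and toride (Rx 6), but tamol never forms.
jorine: reached.
No rule produces tamol, and it is not given.
ondane would need toride and seline (Rx 2), but seline never forms.
Reached: jorine — 1 of the 4.

1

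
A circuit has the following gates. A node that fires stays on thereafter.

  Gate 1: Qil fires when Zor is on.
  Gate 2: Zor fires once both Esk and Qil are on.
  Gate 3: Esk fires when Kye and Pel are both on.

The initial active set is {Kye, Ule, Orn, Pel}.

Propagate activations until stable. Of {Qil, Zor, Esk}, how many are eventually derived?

Gate 3: Kye and Pel on → Esk on.
Qil would need Zor (Gate 1), but Zor never turns on.
Zor would need Esk and Qil (Gate 2), but Qil never turns on.
Esk: reached.
Reached: Esk — 1 of the 3.

1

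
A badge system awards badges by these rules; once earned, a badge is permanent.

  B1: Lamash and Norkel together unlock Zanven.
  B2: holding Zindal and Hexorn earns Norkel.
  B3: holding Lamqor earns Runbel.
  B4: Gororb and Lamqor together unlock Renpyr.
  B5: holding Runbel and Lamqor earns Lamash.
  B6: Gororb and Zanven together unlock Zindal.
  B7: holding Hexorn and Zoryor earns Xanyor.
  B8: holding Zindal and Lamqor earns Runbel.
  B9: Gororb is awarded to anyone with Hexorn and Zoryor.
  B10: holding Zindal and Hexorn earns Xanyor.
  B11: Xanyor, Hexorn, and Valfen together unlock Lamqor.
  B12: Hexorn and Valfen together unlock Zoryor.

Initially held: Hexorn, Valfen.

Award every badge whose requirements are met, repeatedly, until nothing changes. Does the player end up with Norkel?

Norkel would need Zindal and Hexorn (B2), but Zindal is never earned.

No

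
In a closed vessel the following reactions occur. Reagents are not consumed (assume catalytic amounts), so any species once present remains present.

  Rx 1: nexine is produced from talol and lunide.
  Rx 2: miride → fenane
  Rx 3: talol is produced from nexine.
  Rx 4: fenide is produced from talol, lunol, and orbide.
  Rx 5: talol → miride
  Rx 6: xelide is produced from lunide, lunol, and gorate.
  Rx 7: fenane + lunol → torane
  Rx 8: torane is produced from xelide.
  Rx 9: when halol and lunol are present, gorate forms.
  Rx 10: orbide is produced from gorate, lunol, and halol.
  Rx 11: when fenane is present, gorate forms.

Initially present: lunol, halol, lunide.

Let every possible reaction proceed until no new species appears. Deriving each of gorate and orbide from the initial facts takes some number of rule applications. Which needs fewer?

gorate

gorate: halol and lunol present → gorate forms (Rx 9). [1 rule application]
orbide: halol and lunol present → gorate forms (Rx 9). gorate, lunol, and halol present → orbide forms (Rx 10). [2 rule applications]
gorate needs fewer.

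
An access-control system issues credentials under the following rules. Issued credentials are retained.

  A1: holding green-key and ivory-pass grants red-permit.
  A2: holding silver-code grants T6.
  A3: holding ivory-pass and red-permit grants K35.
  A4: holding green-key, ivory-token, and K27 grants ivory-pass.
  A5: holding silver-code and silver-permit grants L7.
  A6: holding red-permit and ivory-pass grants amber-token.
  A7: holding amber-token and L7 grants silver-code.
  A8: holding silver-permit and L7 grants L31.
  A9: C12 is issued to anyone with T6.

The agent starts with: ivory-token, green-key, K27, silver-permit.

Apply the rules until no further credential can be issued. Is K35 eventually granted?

Holding green-key, ivory-token, and K27 grants ivory-pass (A4).
Holding green-key and ivory-pass grants red-permit (A1).
Holding ivory-pass and red-permit grants K35 (A3).

Yes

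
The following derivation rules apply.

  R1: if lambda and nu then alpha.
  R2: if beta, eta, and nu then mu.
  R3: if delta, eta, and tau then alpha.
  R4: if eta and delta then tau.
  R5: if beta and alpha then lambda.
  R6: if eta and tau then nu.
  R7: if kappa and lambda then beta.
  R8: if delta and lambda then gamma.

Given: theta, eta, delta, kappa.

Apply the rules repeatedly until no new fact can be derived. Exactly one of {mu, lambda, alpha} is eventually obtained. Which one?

alpha

eta and delta hold, so tau follows (R4).
From delta, eta, and tau, R3 gives alpha.
mu would need beta, eta, and nu (R2), but beta is never established. lambda would need beta and alpha (R5), but beta is never established.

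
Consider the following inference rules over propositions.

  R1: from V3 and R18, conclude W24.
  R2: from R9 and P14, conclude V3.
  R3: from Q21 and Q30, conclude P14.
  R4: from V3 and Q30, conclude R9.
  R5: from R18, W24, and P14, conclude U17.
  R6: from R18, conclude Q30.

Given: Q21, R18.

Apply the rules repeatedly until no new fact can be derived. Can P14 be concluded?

Yes

From R18, R6 gives Q30.
From Q21 and Q30, R3 gives P14.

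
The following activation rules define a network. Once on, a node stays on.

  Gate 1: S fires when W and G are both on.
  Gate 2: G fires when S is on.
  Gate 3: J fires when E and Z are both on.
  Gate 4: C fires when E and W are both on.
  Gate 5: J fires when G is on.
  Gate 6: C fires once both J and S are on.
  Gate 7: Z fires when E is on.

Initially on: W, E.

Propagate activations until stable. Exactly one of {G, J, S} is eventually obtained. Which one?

J

E is on, so Z fires (Gate 7).
Gate 3: E and Z on → J on.
S would need W and G (Gate 1), but G never turns on. G would need S (Gate 2), but S never turns on.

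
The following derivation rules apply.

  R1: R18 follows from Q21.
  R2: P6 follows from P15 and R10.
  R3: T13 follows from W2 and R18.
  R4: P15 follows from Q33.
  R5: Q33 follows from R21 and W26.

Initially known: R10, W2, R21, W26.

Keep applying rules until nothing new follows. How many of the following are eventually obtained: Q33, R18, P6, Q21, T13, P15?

From R21 and W26, R5 gives Q33.
Q33 holds, so P15 follows (R4).
From P15 and R10, R2 gives P6.
Q33: reached.
R18 would need Q21 (R1), but Q21 is never established.
P6: reached.
No rule produces Q21, and it is not given.
T13 would need W2 and R18 (R3), but R18 is never established.
P15: reached.
Reached: Q33, P6, and P15 — 3 of the 6.

3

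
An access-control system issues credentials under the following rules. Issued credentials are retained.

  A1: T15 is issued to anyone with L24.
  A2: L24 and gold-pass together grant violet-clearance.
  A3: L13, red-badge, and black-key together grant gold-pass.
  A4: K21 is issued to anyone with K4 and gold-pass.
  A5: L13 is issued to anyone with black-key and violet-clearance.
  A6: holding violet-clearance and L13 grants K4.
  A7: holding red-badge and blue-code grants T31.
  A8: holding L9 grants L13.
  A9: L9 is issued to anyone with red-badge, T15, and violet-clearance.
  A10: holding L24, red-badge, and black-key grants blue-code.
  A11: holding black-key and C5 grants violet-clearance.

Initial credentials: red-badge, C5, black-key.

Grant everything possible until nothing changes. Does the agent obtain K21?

Holding black-key and C5 grants violet-clearance (A11).
Holding black-key and violet-clearance grants L13 (A5).
Holding violet-clearance and L13 grants K4 (A6).
Holding L13, red-badge, and black-key grants gold-pass (A3).
Holding K4 and gold-pass grants K21 (A4).

Yes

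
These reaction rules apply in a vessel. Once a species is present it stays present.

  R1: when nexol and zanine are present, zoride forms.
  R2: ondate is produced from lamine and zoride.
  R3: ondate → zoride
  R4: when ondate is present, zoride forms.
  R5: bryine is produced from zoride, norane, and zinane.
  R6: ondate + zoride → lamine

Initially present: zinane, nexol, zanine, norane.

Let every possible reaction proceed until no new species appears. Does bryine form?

nexol and zanine present → zoride forms (R1).
zoride, norane, and zinane present → bryine forms (R5).

Yes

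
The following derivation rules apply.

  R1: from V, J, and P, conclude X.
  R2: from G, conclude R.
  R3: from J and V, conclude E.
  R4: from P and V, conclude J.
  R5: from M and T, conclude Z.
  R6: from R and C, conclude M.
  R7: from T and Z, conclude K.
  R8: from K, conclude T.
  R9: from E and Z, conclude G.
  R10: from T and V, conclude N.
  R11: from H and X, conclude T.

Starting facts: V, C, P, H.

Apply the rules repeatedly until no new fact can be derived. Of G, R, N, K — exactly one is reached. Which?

N

P and V hold, so J follows (R4).
From V, J, and P, R1 gives X.
H and X hold, so T follows (R11).
From T and V, R10 gives N.
G would need E and Z (R9), but Z is never established. K would need T and Z (R7), but Z is never established. R would need G (R2), but G is never established.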